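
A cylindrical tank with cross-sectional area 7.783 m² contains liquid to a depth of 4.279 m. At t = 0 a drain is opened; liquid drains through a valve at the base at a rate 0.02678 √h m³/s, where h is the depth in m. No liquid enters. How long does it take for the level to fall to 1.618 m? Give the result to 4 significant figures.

Accumulation of liquid (constant cross-section A): A dh/dt = −0.02678 √h.
Separate and integrate: 2(√h − √h₀) = −(0.02678/A) t.
t = 2A(√h₀ − √h)/0.02678 = 2·7.783·(√4.279 − √1.618)/0.02678
  = 15.5660 × (2.06857 − 1.27201) / 0.02678 = 463.009 s.

463.0 s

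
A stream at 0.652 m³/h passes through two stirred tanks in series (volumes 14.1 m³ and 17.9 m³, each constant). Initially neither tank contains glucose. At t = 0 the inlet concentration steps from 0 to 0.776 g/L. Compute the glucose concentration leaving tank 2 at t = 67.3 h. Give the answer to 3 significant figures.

Each tank obeys Vᵢ dCᵢ/dt = Q(Cᵢ₋₁ − Cᵢ), so τᵢ = Vᵢ/Q.
τ₁ = 14.1/0.652 = 21.626 h; τ₂ = 17.9/0.652 = 27.454 h.
Solving the cascade with C₁(0)=C₂(0)=0 gives C₂(t) = C_in[1 − (τ₁ e^(−t/τ₁) − τ₂ e^(−t/τ₂))/(τ₁ − τ₂)].
At t = 67.3: e^(−t/τ₁) = 0.044511, e^(−t/τ₂) = 0.086175.
C₂ = 0.776·[1 − (21.626·0.044511 − 27.454·0.086175)/(-5.8282)] = 0.776·0.75923 = 0.58916 g/L.

0.589 g/L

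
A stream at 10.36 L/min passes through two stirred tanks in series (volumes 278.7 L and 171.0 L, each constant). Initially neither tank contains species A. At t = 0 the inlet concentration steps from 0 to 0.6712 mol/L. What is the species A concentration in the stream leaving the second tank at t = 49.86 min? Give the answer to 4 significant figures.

0.4510 mol/L

Time constants: τᵢ = Vᵢ/Q for each well-mixed tank.
τ₁ = 278.7/10.36 = 26.9015 min; τ₂ = 171.0/10.36 = 16.5058 min.
Solving the cascade with C₁(0)=C₂(0)=0 gives C₂(t) = C_in[1 − (τ₁ e^(−t/τ₁) − τ₂ e^(−t/τ₂))/(τ₁ − τ₂)].
At t = 49.86: e^(−t/τ₁) = 0.156700, e^(−t/τ₂) = 0.0487642.
C₂ = 0.6712·[1 − (26.9015·0.156700 − 16.5058·0.0487642)/(10.3958)] = 0.6712·0.671927 = 0.450997 mol/L.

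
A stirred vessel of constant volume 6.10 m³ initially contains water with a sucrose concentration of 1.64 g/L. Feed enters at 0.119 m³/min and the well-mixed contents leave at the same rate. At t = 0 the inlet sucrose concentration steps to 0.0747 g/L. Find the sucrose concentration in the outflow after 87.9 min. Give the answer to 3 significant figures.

0.356 g/L

Accumulation = in − out for the solute gives V dC/dt = Q(C_in − C).
Time constant τ = V/Q = 6.10/0.119 = 51.261 min.
This is linear first-order; C(t) = C_in + (C₀ − C_in) e^(−t/τ).
C(87.9) = 0.0747 + (1.64 − 0.0747)·e^(−87.9/51.261) = 0.0747 + (1.5653)·0.18001 = 0.35646 g/L.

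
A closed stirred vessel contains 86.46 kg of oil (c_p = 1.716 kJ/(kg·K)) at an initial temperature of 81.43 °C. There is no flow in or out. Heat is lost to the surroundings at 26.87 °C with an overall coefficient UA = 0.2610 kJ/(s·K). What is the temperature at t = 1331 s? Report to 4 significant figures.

32.12 °C

M c_p dT/dt = −UA(T − T_amb).
dT/dt = (T_ss − T)/τ with T_ss = T_amb = 26.8700 °C, τ = M c_p/UA = 86.46·1.716/0.2610 = 568.450 s.
T approaches T_ss exponentially: T(t) = T_ss + (T₀ − T_ss) e^(−t/τ).
T(1331) = 26.8700 + (54.5600)·0.0961875 = 32.1180 °C.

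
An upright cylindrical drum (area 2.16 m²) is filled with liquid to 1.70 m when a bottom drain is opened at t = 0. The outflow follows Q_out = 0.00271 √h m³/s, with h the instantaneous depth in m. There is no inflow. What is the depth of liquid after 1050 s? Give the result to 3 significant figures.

With no inflow, A dh/dt = −0.00271 √h.
Separate and integrate: 2(√h − √h₀) = −(0.00271/A) t.
√h = √1.70 − 0.00271·1050/(2·2.16) = 1.3038 − 0.65868 = 0.64516.
h = 0.64516² = 0.41623 m.

0.416 m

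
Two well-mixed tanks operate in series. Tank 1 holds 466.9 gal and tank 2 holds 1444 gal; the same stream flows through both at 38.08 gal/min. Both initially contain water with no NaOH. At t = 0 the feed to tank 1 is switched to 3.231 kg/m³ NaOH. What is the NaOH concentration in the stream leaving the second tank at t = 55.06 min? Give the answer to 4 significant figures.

2.130 kg/m³

Each tank obeys Vᵢ dCᵢ/dt = Q(Cᵢ₋₁ − Cᵢ), so τᵢ = Vᵢ/Q.
τ₁ = 466.9/38.08 = 12.2610 min; τ₂ = 1444/38.08 = 37.9202 min.
Solving the cascade with C₁(0)=C₂(0)=0 gives C₂(t) = C_in[1 − (τ₁ e^(−t/τ₁) − τ₂ e^(−t/τ₂))/(τ₁ − τ₂)].
At t = 55.06: e^(−t/τ₁) = 0.0112133, e^(−t/τ₂) = 0.234102.
C₂ = 3.231·[1 − (12.2610·0.0112133 − 37.9202·0.234102)/(-25.6591)] = 3.231·0.659392 = 2.13050 kg/m³.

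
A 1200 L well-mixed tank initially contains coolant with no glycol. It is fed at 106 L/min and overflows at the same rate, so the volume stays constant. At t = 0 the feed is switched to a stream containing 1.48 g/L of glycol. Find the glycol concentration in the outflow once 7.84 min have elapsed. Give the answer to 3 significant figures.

Transient balance on the dissolved component: V dC/dt = Q(C_in − C).
So dC/dt = (C_in − C)/τ with τ = V/Q = 1200/106 = 11.321 min.
This is linear first-order; C(t) = C_in + (C₀ − C_in) e^(−t/τ).
C(7.84) = 1.48 + (0 − 1.48)·e^(−7.84/11.321) = 1.48 + (-1.4800)·0.50031 = 0.73955 g/L.

0.740 g/L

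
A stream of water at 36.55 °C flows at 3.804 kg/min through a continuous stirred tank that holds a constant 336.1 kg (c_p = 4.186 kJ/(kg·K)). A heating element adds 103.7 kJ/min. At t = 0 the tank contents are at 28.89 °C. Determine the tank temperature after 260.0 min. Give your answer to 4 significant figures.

M c_p dT/dt = ṁ c_p (T_in − T) + Q̇.
τ = M/ṁ = 88.3544 min; T_ss = T_in + Q̇/(ṁ c_p) = 36.55 + 103.7/(3.804·4.186) = 43.0624 °C.
Solution: T(t) = T_ss + (T₀ − T_ss) e^(−t/τ).
T(260.0) = 43.0624 + (-14.1724)·e^(−260.0/88.3544) = 43.0624 + (-14.1724)·0.0527234 = 42.3152 °C.

42.32 °C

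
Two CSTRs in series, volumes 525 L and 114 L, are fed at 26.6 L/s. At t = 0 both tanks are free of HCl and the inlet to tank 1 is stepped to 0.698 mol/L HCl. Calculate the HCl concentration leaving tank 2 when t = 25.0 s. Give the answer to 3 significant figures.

0.447 mol/L

Each tank obeys Vᵢ dCᵢ/dt = Q(Cᵢ₋₁ − Cᵢ), so τᵢ = Vᵢ/Q.
τ₁ = 525/26.6 = 19.737 s; τ₂ = 114/26.6 = 4.2857 s.
Tank 1: C₁ = C_in(1 − e^(−t/τ₁)). Tank 2 (τ₁ ≠ τ₂): C₂ = C_in[1 − (τ₁ e^(−t/τ₁) − τ₂ e^(−t/τ₂))/(τ₁ − τ₂)].
At t = 25.0: e^(−t/τ₁) = 0.28177, e^(−t/τ₂) = 0.0029283.
C₂ = 0.698·[1 − (19.737·0.28177 − 4.2857·0.0029283)/(15.451)] = 0.698·0.64089 = 0.44734 mol/L.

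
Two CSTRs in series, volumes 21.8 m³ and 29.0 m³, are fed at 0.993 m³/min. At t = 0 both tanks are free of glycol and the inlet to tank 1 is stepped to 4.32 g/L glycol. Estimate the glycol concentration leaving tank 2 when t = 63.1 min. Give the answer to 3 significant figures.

3.05 g/L

Each tank obeys Vᵢ dCᵢ/dt = Q(Cᵢ₋₁ − Cᵢ), so τᵢ = Vᵢ/Q.
τ₁ = 21.8/0.993 = 21.954 min; τ₂ = 29.0/0.993 = 29.204 min.
Solving the cascade with C₁(0)=C₂(0)=0 gives C₂(t) = C_in[1 − (τ₁ e^(−t/τ₁) − τ₂ e^(−t/τ₂))/(τ₁ − τ₂)].
At t = 63.1: e^(−t/τ₁) = 0.056459, e^(−t/τ₂) = 0.11525.
C₂ = 4.32·[1 − (21.954·0.056459 − 29.204·0.11525)/(-7.2508)] = 4.32·0.70674 = 3.0531 g/L.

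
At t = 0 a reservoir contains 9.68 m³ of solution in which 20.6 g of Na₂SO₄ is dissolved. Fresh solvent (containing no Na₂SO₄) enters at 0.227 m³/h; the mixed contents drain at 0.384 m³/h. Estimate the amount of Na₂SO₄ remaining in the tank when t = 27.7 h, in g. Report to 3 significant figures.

4.79 g

Total volume: dV/dt = Q_in − Q_out = -0.15700 m³/h, so V(t) = 9.68 − 0.15700 t and V(27.7) = 5.3311 m³.
No Na₂SO₄ enters, so dm/dt = −Q_out · (m/V).
dm/m = −Q_out dt/(V₀ − 0.15700 t); integrating gives ln(m/m₀) = −(Q_out/(Q_in−Q_out)) ln(V/V₀).
m = m₀ (V₀/V)^(Q_out/(Q_in−Q_out)) = 20.6 × (9.68/5.3311)^(-2.4459) = 4.7890 g.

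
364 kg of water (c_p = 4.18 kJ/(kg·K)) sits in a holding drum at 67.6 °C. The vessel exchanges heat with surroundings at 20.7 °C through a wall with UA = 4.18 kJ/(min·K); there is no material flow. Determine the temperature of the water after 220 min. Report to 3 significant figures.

M c_p dT/dt = −UA(T − T_amb).
dT/dt = (T_ss − T)/τ with T_ss = T_amb = 20.700 °C, τ = M c_p/UA = 364·4.18/4.18 = 364.00 min.
Solution: T(t) = T_ss + (T₀ − T_ss) e^(−t/τ).
T(220) = 20.700 + (46.900)·0.54640 = 46.326 °C.

46.3 °C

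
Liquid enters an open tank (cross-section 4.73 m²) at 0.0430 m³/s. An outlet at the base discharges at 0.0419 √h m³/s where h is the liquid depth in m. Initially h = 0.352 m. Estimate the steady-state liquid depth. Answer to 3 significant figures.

1.05 m

Mass balance (ρ constant): A dh/dt = Q_in − 0.0419 √h. At steady state dh/dt = 0:
Q_in = 0.0419 √h_ss ⇒ √h_ss = 0.0430/0.0419 = 1.0263.
h_ss = 1.0263² = 1.0532 m. (Since h₀ = 0.352 m < h_ss, the level will rise toward this value.)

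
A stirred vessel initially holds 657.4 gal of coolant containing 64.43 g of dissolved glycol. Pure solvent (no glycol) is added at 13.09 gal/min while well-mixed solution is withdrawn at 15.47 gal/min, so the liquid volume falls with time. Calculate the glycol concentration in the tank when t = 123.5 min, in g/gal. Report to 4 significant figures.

0.003765 g/gal

Let m(t) be the amount of glycol. Volume: V(t) = V₀ + (Q_in − Q_out) t = 657.4 − 2.38000 t; V(123.5) = 363.470 gal.
No glycol enters, so dm/dt = −Q_out · (m/V).
dm/m = −Q_out dt/(V₀ − 2.38000 t); integrating gives ln(m/m₀) = −(Q_out/(Q_in−Q_out)) ln(V/V₀).
m = m₀ (V₀/V)^(Q_out/(Q_in−Q_out)) = 64.43 × (657.4/363.470)^(-6.50000) = 1.36849 g.
C = m/V = 1.36849/363.470 = 0.00376506 g/gal.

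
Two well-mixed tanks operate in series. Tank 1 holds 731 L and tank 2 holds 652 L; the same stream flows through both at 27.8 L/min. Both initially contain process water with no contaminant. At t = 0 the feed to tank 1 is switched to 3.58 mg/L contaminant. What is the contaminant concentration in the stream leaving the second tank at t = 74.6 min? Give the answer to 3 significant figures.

Time constants: τᵢ = Vᵢ/Q for each well-mixed tank.
τ₁ = 731/27.8 = 26.295 min; τ₂ = 652/27.8 = 23.453 min.
Tank 1: C₁ = C_in(1 − e^(−t/τ₁)). Tank 2 (τ₁ ≠ τ₂): C₂ = C_in[1 − (τ₁ e^(−t/τ₁) − τ₂ e^(−t/τ₂))/(τ₁ − τ₂)].
At t = 74.6: e^(−t/τ₁) = 0.058599, e^(−t/τ₂) = 0.041553.
C₂ = 3.58·[1 − (26.295·0.058599 − 23.453·0.041553)/(2.8417)] = 3.58·0.80072 = 2.8666 mg/L.

2.87 mg/L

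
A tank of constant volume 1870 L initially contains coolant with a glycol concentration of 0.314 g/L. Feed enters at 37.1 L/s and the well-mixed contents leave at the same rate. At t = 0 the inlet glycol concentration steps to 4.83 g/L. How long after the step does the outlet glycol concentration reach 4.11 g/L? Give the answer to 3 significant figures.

92.5 s

Accumulation = in − out for the solute gives V dC/dt = Q(C_in − C), so τ = V/Q = 50.404 s.
C(t) = C_in + (C₀ − C_in) e^(−t/τ). Set C = 4.11 and solve for t:
e^(−t/τ) = (C − C_in)/(C₀ − C_in) = (4.11 − 4.83)/(0.314 − 4.83) = 0.15943
t = −τ ln(…) = 50.404 × 1.8361 = 92.549 s.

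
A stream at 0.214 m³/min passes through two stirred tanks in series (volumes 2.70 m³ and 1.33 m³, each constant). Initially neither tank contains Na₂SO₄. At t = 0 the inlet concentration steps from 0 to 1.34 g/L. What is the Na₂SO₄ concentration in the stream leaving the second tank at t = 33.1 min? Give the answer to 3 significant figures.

1.15 g/L

Species balance on tank i: dCᵢ/dt = (Cᵢ₋₁ − Cᵢ)/τᵢ with τᵢ = Vᵢ/Q.
τ₁ = 2.70/0.214 = 12.617 min; τ₂ = 1.33/0.214 = 6.2150 min.
Solving the cascade with C₁(0)=C₂(0)=0 gives C₂(t) = C_in[1 − (τ₁ e^(−t/τ₁) − τ₂ e^(−t/τ₂))/(τ₁ − τ₂)].
At t = 33.1: e^(−t/τ₁) = 0.072550, e^(−t/τ₂) = 0.0048641.
C₂ = 1.34·[1 − (12.617·0.072550 − 6.2150·0.0048641)/(6.4019)] = 1.34·0.86174 = 1.1547 g/L.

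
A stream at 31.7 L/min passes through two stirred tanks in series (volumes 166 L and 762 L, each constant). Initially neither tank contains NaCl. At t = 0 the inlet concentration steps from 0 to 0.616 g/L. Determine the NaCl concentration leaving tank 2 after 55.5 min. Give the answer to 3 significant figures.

Each tank obeys Vᵢ dCᵢ/dt = Q(Cᵢ₋₁ − Cᵢ), so τᵢ = Vᵢ/Q.
τ₁ = 166/31.7 = 5.2366 min; τ₂ = 762/31.7 = 24.038 min.
Solving the cascade with C₁(0)=C₂(0)=0 gives C₂(t) = C_in[1 − (τ₁ e^(−t/τ₁) − τ₂ e^(−t/τ₂))/(τ₁ − τ₂)].
At t = 55.5: e^(−t/τ₁) = 2.4954e-05, e^(−t/τ₂) = 0.099375.
C₂ = 0.616·[1 − (5.2366·2.4954e-05 − 24.038·0.099375)/(-18.801)] = 0.616·0.87295 = 0.53774 g/L.

0.538 g/L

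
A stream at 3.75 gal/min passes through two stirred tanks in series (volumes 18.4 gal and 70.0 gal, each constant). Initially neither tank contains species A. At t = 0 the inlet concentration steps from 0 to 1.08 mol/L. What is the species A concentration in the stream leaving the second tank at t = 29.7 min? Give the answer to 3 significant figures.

Species balance on tank i: dCᵢ/dt = (Cᵢ₋₁ − Cᵢ)/τᵢ with τᵢ = Vᵢ/Q.
τ₁ = 18.4/3.75 = 4.9067 min; τ₂ = 70.0/3.75 = 18.667 min.
Tank 1: C₁ = C_in(1 − e^(−t/τ₁)). Tank 2 (τ₁ ≠ τ₂): C₂ = C_in[1 − (τ₁ e^(−t/τ₁) − τ₂ e^(−t/τ₂))/(τ₁ − τ₂)].
At t = 29.7: e^(−t/τ₁) = 0.0023508, e^(−t/τ₂) = 0.20371.
C₂ = 1.08·[1 − (4.9067·0.0023508 − 18.667·0.20371)/(-13.760)] = 1.08·0.72449 = 0.78245 mol/L.

0.782 mol/L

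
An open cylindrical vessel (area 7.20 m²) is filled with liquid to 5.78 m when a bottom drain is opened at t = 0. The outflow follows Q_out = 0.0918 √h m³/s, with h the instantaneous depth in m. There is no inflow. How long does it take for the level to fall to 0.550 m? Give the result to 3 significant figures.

261 s

Accumulation of liquid (constant cross-section A): A dh/dt = −0.0918 √h.
Separate and integrate: 2(√h − √h₀) = −(0.0918/A) t.
t = 2A(√h₀ − √h)/0.0918 = 2·7.20·(√5.78 − √0.550)/0.0918
  = 14.400 × (2.4042 − 0.74162) / 0.0918 = 260.79 s.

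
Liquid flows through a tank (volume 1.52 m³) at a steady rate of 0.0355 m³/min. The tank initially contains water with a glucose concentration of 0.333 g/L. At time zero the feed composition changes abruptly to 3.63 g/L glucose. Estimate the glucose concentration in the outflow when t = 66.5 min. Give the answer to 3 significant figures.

2.93 g/L

Unsteady species balance (constant V, well mixed): V dC/dt = Q(C_in − C).
Rewrite as dC/dt + C/τ = C_in/τ, τ = V/Q = 42.817 min.
Integrating: C(t) = C_in + (C₀ − C_in) e^(−t/τ).
C(66.5) = 3.63 + (0.333 − 3.63)·e^(−66.5/42.817) = 3.63 + (-3.2970)·0.21159 = 2.9324 g/L.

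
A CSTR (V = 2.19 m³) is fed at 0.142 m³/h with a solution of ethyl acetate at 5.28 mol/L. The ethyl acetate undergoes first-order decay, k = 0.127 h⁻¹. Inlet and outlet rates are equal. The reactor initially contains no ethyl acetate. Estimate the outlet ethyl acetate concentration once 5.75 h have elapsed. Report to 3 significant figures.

1.19 mol/L

Accumulation = in − out − consumed: V dC/dt = Q C_in − Q C − k V C.
This is linear with rate a = Q/V + k = 0.19184 h⁻¹.
C_ss = Q C_in/(Q + kV) = 1.7846 mol/L; C(t) = C_ss + (C₀ − C_ss) e^(−a t).
C(5.75) = 1.7846 + (-1.7846)·e^(−0.19184·5.75) = 1.7846 + (-1.7846)·0.33185 = 1.1924 mol/L.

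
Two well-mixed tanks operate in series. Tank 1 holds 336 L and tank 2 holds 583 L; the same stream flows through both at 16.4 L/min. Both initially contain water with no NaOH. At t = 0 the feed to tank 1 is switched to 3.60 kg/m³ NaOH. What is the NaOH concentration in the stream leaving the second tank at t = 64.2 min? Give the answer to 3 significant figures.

2.42 kg/m³

Species balance on tank i: dCᵢ/dt = (Cᵢ₋₁ − Cᵢ)/τᵢ with τᵢ = Vᵢ/Q.
τ₁ = 336/16.4 = 20.488 min; τ₂ = 583/16.4 = 35.549 min.
Solving the cascade with C₁(0)=C₂(0)=0 gives C₂(t) = C_in[1 − (τ₁ e^(−t/τ₁) − τ₂ e^(−t/τ₂))/(τ₁ − τ₂)].
At t = 64.2: e^(−t/τ₁) = 0.043562, e^(−t/τ₂) = 0.16432.
C₂ = 3.60·[1 − (20.488·0.043562 − 35.549·0.16432)/(-15.061)] = 3.60·0.67142 = 2.4171 kg/m³.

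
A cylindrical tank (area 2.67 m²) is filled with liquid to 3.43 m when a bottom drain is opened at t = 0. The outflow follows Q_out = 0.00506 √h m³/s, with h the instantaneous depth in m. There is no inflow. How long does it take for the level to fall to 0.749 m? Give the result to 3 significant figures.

1040 s

A dh/dt = −Q_out = −0.00506 √h.
∫ h^(−1/2) dh = −(0.00506/A) ∫ dt, giving 2√h = 2√h₀ − (0.00506/A) t.
t = 2A(√h₀ − √h)/0.00506 = 2·2.67·(√3.43 − √0.749)/0.00506
  = 5.3400 × (1.8520 − 0.86545) / 0.00506 = 1041.2 s.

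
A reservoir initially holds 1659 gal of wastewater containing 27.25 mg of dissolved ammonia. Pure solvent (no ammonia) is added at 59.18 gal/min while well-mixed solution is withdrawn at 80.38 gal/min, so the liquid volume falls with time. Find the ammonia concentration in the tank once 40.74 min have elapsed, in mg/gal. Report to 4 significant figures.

0.002109 mg/gal

Let m(t) be the amount of ammonia. Volume: V(t) = V₀ + (Q_in − Q_out) t = 1659 − 21.2000 t; V(40.74) = 795.312 gal.
No ammonia enters, so dm/dt = −Q_out · (m/V).
dm/m = −Q_out dt/(V₀ − 21.2000 t); integrating gives ln(m/m₀) = −(Q_out/(Q_in−Q_out)) ln(V/V₀).
m = m₀ (V₀/V)^(Q_out/(Q_in−Q_out)) = 27.25 × (1659/795.312)^(-3.79151) = 1.67766 mg.
C = m/V = 1.67766/795.312 = 0.00210944 mg/gal.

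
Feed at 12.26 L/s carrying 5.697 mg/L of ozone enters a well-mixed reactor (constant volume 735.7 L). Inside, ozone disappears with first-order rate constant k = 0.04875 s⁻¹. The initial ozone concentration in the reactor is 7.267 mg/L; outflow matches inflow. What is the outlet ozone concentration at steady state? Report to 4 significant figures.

1.451 mg/L

V dC/dt = Q(C_in − C) − k V C.
Steady state (dC/dt = 0): C_ss = Q C_in/(Q + kV) = C_in/(1 + kV/Q).
C_ss = 12.26·5.697/(12.26 + 0.04875·735.7) = 69.8452/48.1254 = 1.45132 mg/L.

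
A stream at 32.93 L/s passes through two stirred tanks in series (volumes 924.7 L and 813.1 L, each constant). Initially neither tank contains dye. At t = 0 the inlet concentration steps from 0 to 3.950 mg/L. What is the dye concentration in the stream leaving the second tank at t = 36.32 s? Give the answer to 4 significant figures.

1.582 mg/L

Each tank obeys Vᵢ dCᵢ/dt = Q(Cᵢ₋₁ − Cᵢ), so τᵢ = Vᵢ/Q.
τ₁ = 924.7/32.93 = 28.0808 s; τ₂ = 813.1/32.93 = 24.6918 s.
Solving the cascade with C₁(0)=C₂(0)=0 gives C₂(t) = C_in[1 − (τ₁ e^(−t/τ₁) − τ₂ e^(−t/τ₂))/(τ₁ − τ₂)].
At t = 36.32: e^(−t/τ₁) = 0.274333, e^(−t/τ₂) = 0.229711.
C₂ = 3.950·[1 − (28.0808·0.274333 − 24.6918·0.229711)/(3.38901)] = 3.950·0.400552 = 1.58218 mg/L.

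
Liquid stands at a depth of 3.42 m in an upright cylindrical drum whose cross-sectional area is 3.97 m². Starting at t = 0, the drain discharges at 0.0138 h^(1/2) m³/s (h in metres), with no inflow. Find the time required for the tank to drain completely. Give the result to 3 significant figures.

1060 s

Mass balance (ρ constant): A dh/dt = −0.0138 √h.
∫ h^(−1/2) dh = −(0.0138/A) ∫ dt, giving 2√h = 2√h₀ − (0.0138/A) t.
Tank is empty when √h = 0: t_empty = 2A√h₀/0.0138.
t_empty = 2·3.97·√3.42/0.0138 = 7.9400·1.8493/0.0138 = 1064.0 s.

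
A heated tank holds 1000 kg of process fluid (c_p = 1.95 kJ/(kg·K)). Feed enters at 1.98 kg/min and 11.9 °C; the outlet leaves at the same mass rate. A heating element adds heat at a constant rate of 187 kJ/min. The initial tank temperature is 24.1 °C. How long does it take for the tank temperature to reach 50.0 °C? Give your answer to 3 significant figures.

Unsteady energy balance on the tank contents: M c_p dT/dt = ṁ c_p (T_in − T) + 187.
τ = M/ṁ = 505.05 min; T_ss = T_in + Q̇/(ṁ c_p) = 60.333 °C.
T(t) = T_ss + (T₀ − T_ss) e^(−t/τ). Set T = 50.0:
e^(−t/τ) = (50.0 − 60.333)/(24.1 − 60.333) = 0.28518
t = −505.05 · ln(0.28518) = 633.65 min.

634 min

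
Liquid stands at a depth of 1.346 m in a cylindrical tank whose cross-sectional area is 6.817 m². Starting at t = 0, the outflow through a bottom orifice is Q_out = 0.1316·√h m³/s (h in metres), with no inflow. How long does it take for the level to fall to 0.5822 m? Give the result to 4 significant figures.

Unsteady balance on liquid volume: A dh/dt = −0.1316 √h.
This is separable: 2 d(√h)/dt = −0.1316/A, so √h = √h₀ − (0.1316/(2A)) t.
t = 2A(√h₀ − √h)/0.1316 = 2·6.817·(√1.346 − √0.5822)/0.1316
  = 13.6340 × (1.16017 − 0.763020) / 0.1316 = 41.1457 s.

41.15 s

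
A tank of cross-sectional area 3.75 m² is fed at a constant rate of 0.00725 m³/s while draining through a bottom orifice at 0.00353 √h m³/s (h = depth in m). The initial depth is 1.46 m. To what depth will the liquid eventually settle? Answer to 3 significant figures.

A dh/dt = Q_in − 0.00353 √h. Steady state requires inflow = outflow:
Q_in = 0.00353 √h_ss ⇒ √h_ss = 0.00725/0.00353 = 2.0538.
h_ss = 2.0538² = 4.2182 m. (Since h₀ = 1.46 m < h_ss, the level will rise toward this value.)

4.22 m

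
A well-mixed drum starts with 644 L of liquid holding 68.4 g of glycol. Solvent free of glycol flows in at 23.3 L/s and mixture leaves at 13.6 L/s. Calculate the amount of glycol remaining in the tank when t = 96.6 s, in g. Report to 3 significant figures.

Let m(t) be the amount of glycol. Volume: V(t) = V₀ + (Q_in − Q_out) t = 644 + 9.7000 t; V(96.6) = 1581.0 L.
Solute balance: dm/dt = 0 − Q_out C = −Q_out m/V(t).
dm/m = −Q_out dt/(V₀ + 9.7000 t); integrating gives ln(m/m₀) = −(Q_out/(Q_in−Q_out)) ln(V/V₀).
m = m₀ (V₀/V)^(Q_out/(Q_in−Q_out)) = 68.4 × (644/1581.0)^(1.4021) = 19.417 g.

19.4 g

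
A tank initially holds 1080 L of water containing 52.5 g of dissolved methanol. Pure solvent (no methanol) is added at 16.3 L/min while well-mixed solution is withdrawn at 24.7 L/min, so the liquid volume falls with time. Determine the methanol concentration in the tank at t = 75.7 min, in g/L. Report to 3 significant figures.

0.00867 g/L

Total volume: dV/dt = Q_in − Q_out = -8.4000 L/min, so V(t) = 1080 − 8.4000 t and V(75.7) = 444.12 L.
Solute balance: dm/dt = 0 − Q_out C = −Q_out m/V(t).
dm/m = −Q_out dt/(V₀ − 8.4000 t); integrating gives ln(m/m₀) = −(Q_out/(Q_in−Q_out)) ln(V/V₀).
m = m₀ (V₀/V)^(Q_out/(Q_in−Q_out)) = 52.5 × (1080/444.12)^(-2.9405) = 3.8491 g.
C = m/V = 3.8491/444.12 = 0.0086668 g/L.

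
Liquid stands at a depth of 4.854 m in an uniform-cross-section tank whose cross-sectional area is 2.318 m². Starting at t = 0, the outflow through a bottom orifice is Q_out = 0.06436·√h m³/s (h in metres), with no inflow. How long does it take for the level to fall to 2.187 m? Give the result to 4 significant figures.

52.18 s

With no inflow, A dh/dt = −0.06436 √h.
This is separable: 2 d(√h)/dt = −0.06436/A, so √h = √h₀ − (0.06436/(2A)) t.
t = 2A(√h₀ − √h)/0.06436 = 2·2.318·(√4.854 − √2.187)/0.06436
  = 4.63600 × (2.20318 − 1.47885) / 0.06436 = 52.1751 s.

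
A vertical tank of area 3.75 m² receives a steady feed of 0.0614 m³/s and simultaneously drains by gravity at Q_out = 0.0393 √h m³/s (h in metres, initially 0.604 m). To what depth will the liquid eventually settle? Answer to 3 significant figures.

A dh/dt = Q_in − 0.0393 √h. Steady state requires inflow = outflow:
Q_in = 0.0393 √h_ss ⇒ √h_ss = 0.0614/0.0393 = 1.5623.
h_ss = 1.5623² = 2.4409 m. (Since h₀ = 0.604 m < h_ss, the level will rise toward this value.)

2.44 m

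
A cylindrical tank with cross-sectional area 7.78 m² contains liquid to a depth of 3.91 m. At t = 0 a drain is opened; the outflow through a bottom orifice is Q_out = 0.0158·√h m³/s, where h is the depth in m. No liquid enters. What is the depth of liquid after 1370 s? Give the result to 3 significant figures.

A dh/dt = −Q_out = −0.0158 √h.
This is separable: 2 d(√h)/dt = −0.0158/A, so √h = √h₀ − (0.0158/(2A)) t.
√h = √3.91 − 0.0158·1370/(2·7.78) = 1.9774 − 1.3911 = 0.58624.
h = 0.58624² = 0.34368 m.

0.344 m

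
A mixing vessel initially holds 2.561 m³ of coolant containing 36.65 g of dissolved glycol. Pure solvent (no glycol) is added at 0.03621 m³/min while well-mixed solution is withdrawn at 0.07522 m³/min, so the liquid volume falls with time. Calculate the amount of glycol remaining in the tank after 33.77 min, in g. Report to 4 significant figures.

Let m(t) be the amount of glycol. Volume: V(t) = V₀ + (Q_in − Q_out) t = 2.561 − 0.0390100 t; V(33.77) = 1.24363 m³.
Solute balance: dm/dt = 0 − Q_out C = −Q_out m/V(t).
dm/m = −Q_out dt/(V₀ − 0.0390100 t); integrating gives ln(m/m₀) = −(Q_out/(Q_in−Q_out)) ln(V/V₀).
m = m₀ (V₀/V)^(Q_out/(Q_in−Q_out)) = 36.65 × (2.561/1.24363)^(-1.92822) = 9.10241 g.

9.102 g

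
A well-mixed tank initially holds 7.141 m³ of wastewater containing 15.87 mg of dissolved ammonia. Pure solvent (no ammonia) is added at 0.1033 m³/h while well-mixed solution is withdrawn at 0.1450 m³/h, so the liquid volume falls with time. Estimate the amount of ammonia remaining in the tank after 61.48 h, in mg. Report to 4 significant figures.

Total volume: dV/dt = Q_in − Q_out = -0.0417000 m³/h, so V(t) = 7.141 − 0.0417000 t and V(61.48) = 4.57728 m³.
Solute balance: dm/dt = 0 − Q_out C = −Q_out m/V(t).
Separate: dm/m = −Q_out dt/V(t) ⇒ ln(m/m₀) = −(Q_out/(Q_in−Q_out)) ln(V/V₀).
m = m₀ (V₀/V)^(Q_out/(Q_in−Q_out)) = 15.87 × (7.141/4.57728)^(-3.47722) = 3.38024 mg.

3.380 mg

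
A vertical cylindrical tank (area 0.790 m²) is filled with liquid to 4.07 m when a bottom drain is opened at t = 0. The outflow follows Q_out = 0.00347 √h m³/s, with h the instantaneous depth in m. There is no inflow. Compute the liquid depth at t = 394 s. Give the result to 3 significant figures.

A dh/dt = −Q_out = −0.00347 √h.
Separate and integrate: 2(√h − √h₀) = −(0.00347/A) t.
√h = √4.07 − 0.00347·394/(2·0.790) = 2.0174 − 0.86530 = 1.1521.
h = 1.1521² = 1.3274 m.

1.33 m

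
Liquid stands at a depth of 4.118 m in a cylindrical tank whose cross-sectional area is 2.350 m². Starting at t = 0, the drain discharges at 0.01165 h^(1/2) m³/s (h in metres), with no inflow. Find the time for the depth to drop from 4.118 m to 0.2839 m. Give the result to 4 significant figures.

603.7 s

A dh/dt = −Q_out = −0.01165 √h.
∫ h^(−1/2) dh = −(0.01165/A) ∫ dt, giving 2√h = 2√h₀ − (0.01165/A) t.
t = 2A(√h₀ − √h)/0.01165 = 2·2.350·(√4.118 − √0.2839)/0.01165
  = 4.70000 × (2.02929 − 0.532823) / 0.01165 = 603.723 s.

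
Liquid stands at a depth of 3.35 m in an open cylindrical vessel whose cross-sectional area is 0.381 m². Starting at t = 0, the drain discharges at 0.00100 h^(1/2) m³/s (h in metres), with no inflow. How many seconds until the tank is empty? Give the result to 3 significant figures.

1390 s

A dh/dt = −Q_out = −0.00100 √h.
∫ h^(−1/2) dh = −(0.00100/A) ∫ dt, giving 2√h = 2√h₀ − (0.00100/A) t.
Set h = 0: 2√h₀ = (0.00100/A) t_empty ⇒ t_empty = 2A√h₀/0.00100.
t_empty = 2·0.381·√3.35/0.00100 = 0.76200·1.8303/0.00100 = 1394.7 s.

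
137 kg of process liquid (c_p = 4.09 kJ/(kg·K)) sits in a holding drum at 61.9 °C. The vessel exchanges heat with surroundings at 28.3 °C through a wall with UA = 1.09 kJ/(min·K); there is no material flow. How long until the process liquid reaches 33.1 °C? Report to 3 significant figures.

First-law balance (no shaft work): M c_p dT/dt = −UA(T − T_amb).
τ = M c_p/UA = 514.06 min; T_ss = T_amb = 28.300 °C.
T(t) = T_ss + (T₀ − T_ss)e^(−t/τ); set T = 33.1:
t = −τ ln[(T − T_ss)/(T₀ − T_ss)] = −514.06 · ln(0.14286) = 1000.3 min.

1000 min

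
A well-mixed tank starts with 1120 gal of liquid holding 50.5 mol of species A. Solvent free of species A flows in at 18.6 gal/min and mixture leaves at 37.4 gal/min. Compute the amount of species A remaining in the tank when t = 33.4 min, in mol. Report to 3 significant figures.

Let m(t) be the amount of species A. Volume: V(t) = V₀ + (Q_in − Q_out) t = 1120 − 18.800 t; V(33.4) = 492.08 gal.
Solute balance: dm/dt = 0 − Q_out C = −Q_out m/V(t).
dm/m = −Q_out dt/(V₀ − 18.800 t); integrating gives ln(m/m₀) = −(Q_out/(Q_in−Q_out)) ln(V/V₀).
m = m₀ (V₀/V)^(Q_out/(Q_in−Q_out)) = 50.5 × (1120/492.08)^(-1.9894) = 9.8339 mol.

9.83 mol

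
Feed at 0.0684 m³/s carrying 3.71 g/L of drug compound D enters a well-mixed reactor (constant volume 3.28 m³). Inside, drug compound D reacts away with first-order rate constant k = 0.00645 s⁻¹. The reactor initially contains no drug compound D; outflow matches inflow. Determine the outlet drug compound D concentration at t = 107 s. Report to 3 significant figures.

Accumulation = in − out − consumed: V dC/dt = Q C_in − Q C − k V C.
This is linear with rate a = Q/V + k = 0.027304 s⁻¹.
C_ss = Q C_in/(Q + kV) = 2.8336 g/L; C(t) = C_ss + (C₀ − C_ss) e^(−a t).
C(107) = 2.8336 + (-2.8336)·e^(−0.027304·107) = 2.8336 + (-2.8336)·0.053853 = 2.6810 g/L.

2.68 g/L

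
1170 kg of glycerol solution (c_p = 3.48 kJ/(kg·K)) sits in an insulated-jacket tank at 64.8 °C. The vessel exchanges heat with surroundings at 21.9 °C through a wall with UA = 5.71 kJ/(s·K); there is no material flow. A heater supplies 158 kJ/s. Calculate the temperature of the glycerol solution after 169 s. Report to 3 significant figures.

Unsteady energy balance on the tank contents: M c_p dT/dt = −UA(T − T_amb) + Q̇.
dT/dt = (T_ss − T)/τ with T_ss = T_amb + Q̇/UA = 21.9 + 158/5.71 = 49.571 °C, τ = M c_p/UA = 1170·3.48/5.71 = 713.06 s.
T approaches T_ss exponentially: T(t) = T_ss + (T₀ − T_ss) e^(−t/τ).
T(169) = 49.571 + (15.229)·0.78899 = 61.586 °C.

61.6 °C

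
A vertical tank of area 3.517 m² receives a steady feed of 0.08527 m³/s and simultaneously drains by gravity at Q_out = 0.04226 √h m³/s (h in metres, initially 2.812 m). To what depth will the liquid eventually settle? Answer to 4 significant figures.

4.071 m

Volume balance on the tank: A dh/dt = Q_in − 0.04226 √h. At steady state dh/dt = 0:
Q_in = 0.04226 √h_ss ⇒ √h_ss = 0.08527/0.04226 = 2.01775.
h_ss = 2.01775² = 4.07130 m. (Since h₀ = 2.812 m < h_ss, the level will rise toward this value.)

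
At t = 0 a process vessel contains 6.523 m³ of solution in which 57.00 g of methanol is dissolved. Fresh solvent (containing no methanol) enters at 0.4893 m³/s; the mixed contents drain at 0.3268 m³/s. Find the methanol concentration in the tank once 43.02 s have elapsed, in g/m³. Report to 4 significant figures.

0.9749 g/m³

Total volume: dV/dt = Q_in − Q_out = 0.162500 m³/s, so V(t) = 6.523 + 0.162500 t and V(43.02) = 13.5138 m³.
Species balance (pure solvent in): dm/dt = −Q_out · m/V(t).
Separate: dm/m = −Q_out dt/V(t) ⇒ ln(m/m₀) = −(Q_out/(Q_in−Q_out)) ln(V/V₀).
m = m₀ (V₀/V)^(Q_out/(Q_in−Q_out)) = 57.00 × (6.523/13.5138)^(2.01108) = 13.1739 g.
C = m/V = 13.1739/13.5138 = 0.974851 g/m³.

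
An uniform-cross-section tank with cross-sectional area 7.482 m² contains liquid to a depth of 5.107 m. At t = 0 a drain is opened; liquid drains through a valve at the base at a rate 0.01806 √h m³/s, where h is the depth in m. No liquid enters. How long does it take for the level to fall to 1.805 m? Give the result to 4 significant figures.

With no inflow, A dh/dt = −0.01806 √h.
This is separable: 2 d(√h)/dt = −0.01806/A, so √h = √h₀ − (0.01806/(2A)) t.
t = 2A(√h₀ − √h)/0.01806 = 2·7.482·(√5.107 − √1.805)/0.01806
  = 14.9640 × (2.25987 − 1.34350) / 0.01806 = 759.273 s.

759.3 s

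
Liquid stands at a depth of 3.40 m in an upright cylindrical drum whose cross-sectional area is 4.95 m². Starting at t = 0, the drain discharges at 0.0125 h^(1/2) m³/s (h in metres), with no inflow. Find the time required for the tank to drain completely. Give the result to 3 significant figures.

With no inflow, A dh/dt = −0.0125 √h.
∫ h^(−1/2) dh = −(0.0125/A) ∫ dt, giving 2√h = 2√h₀ − (0.0125/A) t.
Tank is empty when √h = 0: t_empty = 2A√h₀/0.0125.
t_empty = 2·4.95·√3.40/0.0125 = 9.9000·1.8439/0.0125 = 1460.4 s.

1460 s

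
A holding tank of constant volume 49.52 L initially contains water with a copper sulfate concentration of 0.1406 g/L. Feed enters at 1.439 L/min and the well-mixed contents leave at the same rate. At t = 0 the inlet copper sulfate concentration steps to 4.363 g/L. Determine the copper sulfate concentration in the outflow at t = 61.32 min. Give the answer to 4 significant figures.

Unsteady species balance (constant V, well mixed): V dC/dt = Q(C_in − C).
So dC/dt = (C_in − C)/τ with τ = V/Q = 49.52/1.439 = 34.4128 min.
This is linear first-order; C(t) = C_in + (C₀ − C_in) e^(−t/τ).
C(61.32) = 4.363 + (0.1406 − 4.363)·e^(−61.32/34.4128) = 4.363 + (-4.22240)·0.168319 = 3.65229 g/L.

3.652 g/L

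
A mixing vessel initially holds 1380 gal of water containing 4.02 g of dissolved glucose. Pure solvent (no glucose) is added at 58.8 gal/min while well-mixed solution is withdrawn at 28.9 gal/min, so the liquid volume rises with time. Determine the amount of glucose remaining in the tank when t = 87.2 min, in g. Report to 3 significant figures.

Total volume: dV/dt = Q_in − Q_out = 29.900 gal/min, so V(t) = 1380 + 29.900 t and V(87.2) = 3987.3 gal.
Species balance (pure solvent in): dm/dt = −Q_out · m/V(t).
dm/m = −Q_out dt/(V₀ + 29.900 t); integrating gives ln(m/m₀) = −(Q_out/(Q_in−Q_out)) ln(V/V₀).
m = m₀ (V₀/V)^(Q_out/(Q_in−Q_out)) = 4.02 × (1380/3987.3)^(0.96656) = 1.4416 g.

1.44 g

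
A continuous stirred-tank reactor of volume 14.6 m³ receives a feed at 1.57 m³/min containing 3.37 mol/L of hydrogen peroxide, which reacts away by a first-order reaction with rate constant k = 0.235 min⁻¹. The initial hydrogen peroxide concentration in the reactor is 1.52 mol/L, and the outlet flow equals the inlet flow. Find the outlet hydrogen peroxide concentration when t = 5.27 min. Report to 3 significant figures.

1.13 mol/L

Species balance: V dC/dt = Q C_in − Q C − k V C.
This is linear with rate a = Q/V + k = 0.34253 min⁻¹.
C_ss = Q C_in/(Q + kV) = 1.0580 mol/L; C(t) = C_ss + (C₀ − C_ss) e^(−a t).
C(5.27) = 1.0580 + (0.46203)·e^(−0.34253·5.27) = 1.0580 + (0.46203)·0.16445 = 1.1339 mol/L.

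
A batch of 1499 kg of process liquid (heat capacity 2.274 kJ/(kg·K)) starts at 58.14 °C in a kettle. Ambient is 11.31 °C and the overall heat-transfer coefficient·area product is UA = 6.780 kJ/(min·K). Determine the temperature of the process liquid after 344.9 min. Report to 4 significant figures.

34.89 °C

Heat balance on the well-mixed liquid: M c_p dT/dt = −UA(T − T_amb).
dT/dt = (T_ss − T)/τ with T_ss = T_amb = 11.3100 °C, τ = M c_p/UA = 1499·2.274/6.780 = 502.762 min.
Integrating: T(t) = T_ss + (T₀ − T_ss) e^(−t/τ).
T(344.9) = 11.3100 + (46.8300)·0.503581 = 34.8927 °C.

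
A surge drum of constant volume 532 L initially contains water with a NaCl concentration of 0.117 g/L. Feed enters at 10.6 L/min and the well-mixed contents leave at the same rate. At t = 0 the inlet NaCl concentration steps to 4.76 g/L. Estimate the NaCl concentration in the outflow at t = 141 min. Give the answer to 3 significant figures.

Species balance on the tank: V dC/dt = Q(C_in − C).
Rewrite as dC/dt + C/τ = C_in/τ, τ = V/Q = 50.189 min.
Integrating: C(t) = C_in + (C₀ − C_in) e^(−t/τ).
C(141) = 4.76 + (0.117 − 4.76)·e^(−141/50.189) = 4.76 + (-4.6430)·0.060241 = 4.4803 g/L.

4.48 g/L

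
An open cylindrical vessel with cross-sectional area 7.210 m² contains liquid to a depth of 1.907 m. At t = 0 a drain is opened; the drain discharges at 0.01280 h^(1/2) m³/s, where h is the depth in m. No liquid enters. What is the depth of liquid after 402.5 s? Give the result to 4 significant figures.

With no inflow, A dh/dt = −0.01280 √h.
Separate and integrate: 2(√h − √h₀) = −(0.01280/A) t.
√h = √1.907 − 0.01280·402.5/(2·7.210) = 1.38094 − 0.357282 = 1.02366.
h = 1.02366² = 1.04788 m.

1.048 m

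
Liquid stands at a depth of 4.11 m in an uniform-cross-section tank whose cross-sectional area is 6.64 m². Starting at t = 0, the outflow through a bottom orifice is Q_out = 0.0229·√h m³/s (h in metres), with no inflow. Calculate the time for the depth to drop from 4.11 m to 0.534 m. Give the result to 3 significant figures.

752 s

Unsteady balance on liquid volume: A dh/dt = −0.0229 √h.
∫ h^(−1/2) dh = −(0.0229/A) ∫ dt, giving 2√h = 2√h₀ − (0.0229/A) t.
t = 2A(√h₀ − √h)/0.0229 = 2·6.64·(√4.11 − √0.534)/0.0229
  = 13.280 × (2.0273 − 0.73075) / 0.0229 = 751.89 s.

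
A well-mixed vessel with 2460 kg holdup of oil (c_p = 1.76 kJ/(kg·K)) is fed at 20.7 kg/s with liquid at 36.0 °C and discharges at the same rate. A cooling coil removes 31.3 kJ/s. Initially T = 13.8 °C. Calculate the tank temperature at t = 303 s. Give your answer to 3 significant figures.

33.5 °C

First-law balance (no shaft work): M c_p dT/dt = ṁ c_p (T_in − T) − 31.3.
τ = M/ṁ = 118.84 s; T_ss = T_in − Q̇/(ṁ c_p) = 36.0 − 31.3/(20.7·1.76) = 35.141 °C.
T approaches T_ss exponentially: T(t) = T_ss + (T₀ − T_ss) e^(−t/τ).
T(303) = 35.141 + (-21.341)·e^(−303/118.84) = 35.141 + (-21.341)·0.078110 = 33.474 °C.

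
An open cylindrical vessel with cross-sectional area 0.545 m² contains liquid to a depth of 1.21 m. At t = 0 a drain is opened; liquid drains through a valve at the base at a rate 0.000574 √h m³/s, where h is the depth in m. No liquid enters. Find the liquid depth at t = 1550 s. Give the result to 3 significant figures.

0.0805 m

A dh/dt = −Q_out = −0.000574 √h.
Separate and integrate: 2(√h − √h₀) = −(0.000574/A) t.
√h = √1.21 − 0.000574·1550/(2·0.545) = 1.1000 − 0.81624 = 0.28376.
h = 0.28376² = 0.080521 m.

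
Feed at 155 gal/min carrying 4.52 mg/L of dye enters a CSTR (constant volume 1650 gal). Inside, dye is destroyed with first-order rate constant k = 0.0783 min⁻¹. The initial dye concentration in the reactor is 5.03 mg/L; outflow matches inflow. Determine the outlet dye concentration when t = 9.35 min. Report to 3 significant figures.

2.98 mg/L

Accumulation = in − out − consumed: V dC/dt = Q C_in − Q C − k V C.
dC/dt = (Q/V) C_in − (Q/V + k) C; effective rate a = Q/V + k = 0.093939 + 0.0783 = 0.17224 min⁻¹.
C_ss = Q C_in/(Q + kV) = 2.4652 mg/L; C(t) = C_ss + (C₀ − C_ss) e^(−a t).
C(9.35) = 2.4652 + (2.5648)·e^(−0.17224·9.35) = 2.4652 + (2.5648)·0.19980 = 2.9777 mg/L.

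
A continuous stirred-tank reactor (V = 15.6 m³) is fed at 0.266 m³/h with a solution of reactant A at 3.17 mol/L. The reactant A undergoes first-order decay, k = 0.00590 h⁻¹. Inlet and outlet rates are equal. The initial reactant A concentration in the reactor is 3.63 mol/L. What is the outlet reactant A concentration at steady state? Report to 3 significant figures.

2.36 mol/L

Accumulation = in − out − consumed: V dC/dt = Q C_in − Q C − k V C.
Steady state (dC/dt = 0): C_ss = Q C_in/(Q + kV) = C_in/(1 + kV/Q).
C_ss = 0.266·3.17/(0.266 + 0.00590·15.6) = 0.84322/0.35804 = 2.3551 mol/L.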